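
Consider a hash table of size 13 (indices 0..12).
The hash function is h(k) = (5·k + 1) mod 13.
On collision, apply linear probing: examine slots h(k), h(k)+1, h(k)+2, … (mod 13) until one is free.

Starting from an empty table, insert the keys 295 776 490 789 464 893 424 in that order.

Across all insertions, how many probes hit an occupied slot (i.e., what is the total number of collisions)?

15

Insert 295: h=7, slot 7 empty → index 7.
Insert 776: h=7, slot 7 occupied → index 8.
Insert 490: h=7, slots 7,8 occupied → index 9.
Insert 789: h=7, slots 7,8,9 occupied → index 10.
Insert 464: h=7, slots 7,8,9,10 occupied → index 11.
Insert 893: h=7, slots 7,8,9,10,11 occupied → index 12.
Insert 424: h=2, slot 2 empty → index 2.
Table: [., ., 424, ., ., ., ., 295, 776, 490, 789, 464, 893]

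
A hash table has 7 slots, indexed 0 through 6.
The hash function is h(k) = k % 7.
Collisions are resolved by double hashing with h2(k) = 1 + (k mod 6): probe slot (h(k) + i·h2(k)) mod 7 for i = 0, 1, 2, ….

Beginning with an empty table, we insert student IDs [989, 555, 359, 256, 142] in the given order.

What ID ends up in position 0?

142

Insert 989: h=2, slot 2 empty → index 2.
Insert 555: h=2, h2=4, slot 2 occupied → index 6.
Insert 359: h=2, h2=6, slot 2 occupied → index 1.
Insert 256: h=4, slot 4 empty → index 4.
Insert 142: h=2, h2=5, slot 2 occupied → index 0.
Table: [142, 359, 989, _, 256, _, 555]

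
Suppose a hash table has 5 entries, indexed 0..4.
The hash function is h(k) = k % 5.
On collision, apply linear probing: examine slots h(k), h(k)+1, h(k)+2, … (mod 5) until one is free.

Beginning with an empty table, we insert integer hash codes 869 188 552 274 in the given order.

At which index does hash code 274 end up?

0

Insert 869: h=4, slot 4 empty => index 4.
Insert 188: h=3, slot 3 empty => index 3.
Insert 552: h=2, slot 2 empty => index 2.
Insert 274: h=4, slot 4 occupied => index 0.
Table: [274, —, 552, 188, 869]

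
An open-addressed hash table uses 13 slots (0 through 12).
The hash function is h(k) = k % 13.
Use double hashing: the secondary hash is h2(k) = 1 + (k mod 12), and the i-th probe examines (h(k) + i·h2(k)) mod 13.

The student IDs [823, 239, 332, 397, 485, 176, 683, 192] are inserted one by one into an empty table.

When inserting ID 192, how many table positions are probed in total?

2

823: h=4 → slot 4
239: h=5 → slot 5
332: h=7 → slot 7
397: h=7, h2=2, probe 7,9 → slot 9
485: h=4, h2=6, probe 4,10 → slot 10
176: h=7, h2=9, probe 7,3 → slot 3
683: h=7, h2=12, probe 7,6 → slot 6
192: h=10, h2=1, probe 10,11 → slot 11
Table: [—, —, —, 176, 823, 239, 683, 332, —, 397, 485, 192, —]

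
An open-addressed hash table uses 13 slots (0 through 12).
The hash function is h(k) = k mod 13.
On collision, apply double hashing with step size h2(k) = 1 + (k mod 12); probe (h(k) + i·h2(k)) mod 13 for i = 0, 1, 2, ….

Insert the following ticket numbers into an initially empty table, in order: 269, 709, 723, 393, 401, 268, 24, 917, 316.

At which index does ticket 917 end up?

6

Insert 269: h=9, slot 9 empty → index 9.
Insert 709: h=7, slot 7 empty → index 7.
Insert 723: h=8, slot 8 empty → index 8.
Insert 393: h=3, slot 3 empty → index 3.
Insert 401: h=11, slot 11 empty → index 11.
Insert 268: h=8, h2=5, slot 8 occupied → index 0.
Insert 24: h=11, h2=1, slot 11 occupied → index 12.
Insert 917: h=7, h2=6, slots 7,0 occupied → index 6.
Insert 316: h=4, slot 4 empty → index 4.
Table: [268, _, _, 393, 316, _, 917, 709, 723, 269, _, 401, 24]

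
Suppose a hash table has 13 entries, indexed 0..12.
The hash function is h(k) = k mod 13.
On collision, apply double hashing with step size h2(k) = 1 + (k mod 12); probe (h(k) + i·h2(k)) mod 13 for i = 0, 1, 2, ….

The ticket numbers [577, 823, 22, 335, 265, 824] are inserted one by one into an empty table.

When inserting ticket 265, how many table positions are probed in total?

2

Insert 577: h=5, slot 5 empty => index 5.
Insert 823: h=4, slot 4 empty => index 4.
Insert 22: h=9, slot 9 empty => index 9.
Insert 335: h=10, slot 10 empty => index 10.
Insert 265: h=5, h2=2, slot 5 occupied => index 7.
Insert 824: h=5, h2=9, slot 5 occupied => index 1.
Table: [., 824, ., ., 823, 577, ., 265, ., 22, 335, ., .]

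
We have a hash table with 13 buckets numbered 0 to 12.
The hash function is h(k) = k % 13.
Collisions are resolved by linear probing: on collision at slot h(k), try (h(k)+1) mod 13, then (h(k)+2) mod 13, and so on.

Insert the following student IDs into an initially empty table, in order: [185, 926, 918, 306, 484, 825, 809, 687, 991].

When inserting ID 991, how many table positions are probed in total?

185: h=3 → slot 3
926: h=3, probe 3,4 → slot 4
918: h=8 → slot 8
306: h=7 → slot 7
484: h=3, probe 3,4,5 → slot 5
825: h=6 → slot 6
809: h=3, probe 3,4,5,6,7,8,9 → slot 9
687: h=11 → slot 11
991: h=3, probe 3,4,5,6,7,8,9,10 → slot 10
Table: [∅, ∅, ∅, 185, 926, 484, 825, 306, 918, 809, 991, 687, ∅]

8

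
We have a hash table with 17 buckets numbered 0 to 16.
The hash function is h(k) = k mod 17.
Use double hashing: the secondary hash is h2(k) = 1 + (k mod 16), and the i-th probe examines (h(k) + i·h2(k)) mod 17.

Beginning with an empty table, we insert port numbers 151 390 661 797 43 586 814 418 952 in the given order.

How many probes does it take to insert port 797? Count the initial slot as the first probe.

151 hashes to 15; slot 15 is free → place at 15.
390 hashes to 16; slot 16 is free → place at 16.
661 hashes to 15, h2=6; 15 taken → place at 4.
797 hashes to 15, h2=14; 15 taken → place at 12.
43 hashes to 9; slot 9 is free → place at 9.
586 hashes to 8; slot 8 is free → place at 8.
814 hashes to 15, h2=15; 15 taken → place at 13.
418 hashes to 10; slot 10 is free → place at 10.
952 hashes to 0; slot 0 is free → place at 0.
Table: [952, _, _, _, 661, _, _, _, 586, 43, 418, _, 797, 814, _, 151, 390]

2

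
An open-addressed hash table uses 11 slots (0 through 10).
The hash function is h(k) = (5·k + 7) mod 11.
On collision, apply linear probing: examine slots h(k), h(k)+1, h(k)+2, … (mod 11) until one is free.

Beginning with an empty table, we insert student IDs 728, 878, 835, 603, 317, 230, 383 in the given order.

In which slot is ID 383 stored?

728 hashes to 6; slot 6 is free -> place at 6.
878 hashes to 8; slot 8 is free -> place at 8.
835 hashes to 2; slot 2 is free -> place at 2.
603 hashes to 8; 8 taken -> place at 9.
317 hashes to 8; 8,9 taken -> place at 10.
230 hashes to 2; 2 taken -> place at 3.
383 hashes to 8; 8,9,10 taken -> place at 0.
Table: [383, _, 835, 230, _, _, 728, _, 878, 603, 317]

0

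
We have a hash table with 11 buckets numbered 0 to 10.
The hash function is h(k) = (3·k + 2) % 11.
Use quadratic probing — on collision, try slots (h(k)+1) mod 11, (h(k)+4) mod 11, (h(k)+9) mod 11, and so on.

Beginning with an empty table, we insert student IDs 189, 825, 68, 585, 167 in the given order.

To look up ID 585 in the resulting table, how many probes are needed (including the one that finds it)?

3

Insert 189: h=8, slot 8 empty => index 8.
Insert 825: h=2, slot 2 empty => index 2.
Insert 68: h=8, slot 8 occupied => index 9.
Insert 585: h=8, slots 8,9 occupied => index 1.
Insert 167: h=8, slots 8,9,1 occupied => index 6.
Table: [., 585, 825, ., ., ., 167, ., 189, 68, .]
Lookup 585: h=8, probe 8,9,1 → found at 1.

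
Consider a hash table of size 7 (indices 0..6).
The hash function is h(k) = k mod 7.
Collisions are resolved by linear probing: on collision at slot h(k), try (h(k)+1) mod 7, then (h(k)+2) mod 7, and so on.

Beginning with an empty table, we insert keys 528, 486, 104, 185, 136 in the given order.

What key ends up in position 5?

185

Insert 528: h=3, slot 3 empty => index 3.
Insert 486: h=3, slot 3 occupied => index 4.
Insert 104: h=6, slot 6 empty => index 6.
Insert 185: h=3, slots 3,4 occupied => index 5.
Insert 136: h=3, slots 3,4,5,6 occupied => index 0.
Table: [136, —, —, 528, 486, 185, 104]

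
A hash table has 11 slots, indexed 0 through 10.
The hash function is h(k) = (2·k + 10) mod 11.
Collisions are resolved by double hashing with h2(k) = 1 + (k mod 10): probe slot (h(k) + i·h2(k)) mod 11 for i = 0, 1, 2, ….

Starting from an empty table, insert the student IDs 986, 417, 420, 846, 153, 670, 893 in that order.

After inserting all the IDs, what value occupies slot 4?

846

986 hashes to 2; slot 2 is free => place at 2.
417 hashes to 8; slot 8 is free => place at 8.
420 hashes to 3; slot 3 is free => place at 3.
846 hashes to 8, h2=7; 8 taken => place at 4.
153 hashes to 8, h2=4; 8 taken => place at 1.
670 hashes to 8, h2=1; 8 taken => place at 9.
893 hashes to 3, h2=4; 3 taken => place at 7.
Table: [∅, 153, 986, 420, 846, ∅, ∅, 893, 417, 670, ∅]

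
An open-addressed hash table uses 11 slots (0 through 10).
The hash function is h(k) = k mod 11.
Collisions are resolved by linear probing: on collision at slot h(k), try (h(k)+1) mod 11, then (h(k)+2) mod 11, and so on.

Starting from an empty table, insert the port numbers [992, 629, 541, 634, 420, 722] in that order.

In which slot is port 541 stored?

4

Insert 992: h=2, slot 2 empty -> index 2.
Insert 629: h=2, slot 2 occupied -> index 3.
Insert 541: h=2, slots 2,3 occupied -> index 4.
Insert 634: h=7, slot 7 empty -> index 7.
Insert 420: h=2, slots 2,3,4 occupied -> index 5.
Insert 722: h=7, slot 7 occupied -> index 8.
Table: [., ., 992, 629, 541, 420, ., 634, 722, ., .]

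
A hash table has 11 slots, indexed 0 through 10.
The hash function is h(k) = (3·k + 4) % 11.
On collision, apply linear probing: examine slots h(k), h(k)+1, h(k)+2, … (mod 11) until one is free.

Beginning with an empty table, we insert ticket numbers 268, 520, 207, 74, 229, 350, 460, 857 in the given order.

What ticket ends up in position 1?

Insert 268: h=5, slot 5 empty => index 5.
Insert 520: h=2, slot 2 empty => index 2.
Insert 207: h=9, slot 9 empty => index 9.
Insert 74: h=6, slot 6 empty => index 6.
Insert 229: h=9, slot 9 occupied => index 10.
Insert 350: h=9, slots 9,10 occupied => index 0.
Insert 460: h=9, slots 9,10,0 occupied => index 1.
Insert 857: h=1, slots 1,2 occupied => index 3.
Table: [350, 460, 520, 857, ∅, 268, 74, ∅, ∅, 207, 229]

460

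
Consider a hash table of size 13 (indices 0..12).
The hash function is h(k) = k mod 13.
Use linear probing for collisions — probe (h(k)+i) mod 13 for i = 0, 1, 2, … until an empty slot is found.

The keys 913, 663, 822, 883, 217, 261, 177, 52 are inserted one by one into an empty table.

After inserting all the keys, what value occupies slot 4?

822

Insert 913: h=3, slot 3 empty => index 3.
Insert 663: h=0, slot 0 empty => index 0.
Insert 822: h=3, slot 3 occupied => index 4.
Insert 883: h=12, slot 12 empty => index 12.
Insert 217: h=9, slot 9 empty => index 9.
Insert 261: h=1, slot 1 empty => index 1.
Insert 177: h=8, slot 8 empty => index 8.
Insert 52: h=0, slots 0,1 occupied => index 2.
Table: [663, 261, 52, 913, 822, -, -, -, 177, 217, -, -, 883]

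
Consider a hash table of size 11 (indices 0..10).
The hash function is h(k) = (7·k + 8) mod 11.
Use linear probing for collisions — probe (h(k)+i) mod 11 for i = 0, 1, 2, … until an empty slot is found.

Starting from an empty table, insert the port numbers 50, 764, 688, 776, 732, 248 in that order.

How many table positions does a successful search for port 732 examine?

50 hashes to 6; slot 6 is free -> place at 6.
764 hashes to 10; slot 10 is free -> place at 10.
688 hashes to 6; 6 taken -> place at 7.
776 hashes to 6; 6,7 taken -> place at 8.
732 hashes to 6; 6,7,8 taken -> place at 9.
248 hashes to 6; 6,7,8,9,10 taken -> place at 0.
Table: [248, _, _, _, _, _, 50, 688, 776, 732, 764]
Lookup 732: h=6, probe 6,7,8,9 → found at 9.

4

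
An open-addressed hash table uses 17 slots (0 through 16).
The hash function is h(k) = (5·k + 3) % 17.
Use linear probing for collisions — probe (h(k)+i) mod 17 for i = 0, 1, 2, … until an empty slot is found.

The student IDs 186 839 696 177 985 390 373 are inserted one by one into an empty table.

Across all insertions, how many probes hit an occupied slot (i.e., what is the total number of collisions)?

186 hashes to 15; slot 15 is free → place at 15.
839 hashes to 16; slot 16 is free → place at 16.
696 hashes to 15; 15,16 taken → place at 0.
177 hashes to 4; slot 4 is free → place at 4.
985 hashes to 15; 15,16,0 taken → place at 1.
390 hashes to 15; 15,16,0,1 taken → place at 2.
373 hashes to 15; 15,16,0,1,2 taken → place at 3.
Table: [696, 985, 390, 373, 177, ∅, ∅, ∅, ∅, ∅, ∅, ∅, ∅, ∅, ∅, 186, 839]

14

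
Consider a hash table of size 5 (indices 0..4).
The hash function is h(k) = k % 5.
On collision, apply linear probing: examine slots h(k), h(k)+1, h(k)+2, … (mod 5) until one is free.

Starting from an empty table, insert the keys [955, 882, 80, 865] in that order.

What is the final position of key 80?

1

955: h=0 → slot 0
882: h=2 → slot 2
80: h=0, probe 0,1 → slot 1
865: h=0, probe 0,1,2,3 → slot 3
Table: [955, 80, 882, 865, _]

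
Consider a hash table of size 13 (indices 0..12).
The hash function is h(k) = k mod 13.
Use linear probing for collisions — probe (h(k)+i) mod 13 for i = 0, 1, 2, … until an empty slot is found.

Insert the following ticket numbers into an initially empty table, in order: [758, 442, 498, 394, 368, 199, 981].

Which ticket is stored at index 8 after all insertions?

758 hashes to 4; slot 4 is free -> place at 4.
442 hashes to 0; slot 0 is free -> place at 0.
498 hashes to 4; 4 taken -> place at 5.
394 hashes to 4; 4,5 taken -> place at 6.
368 hashes to 4; 4,5,6 taken -> place at 7.
199 hashes to 4; 4,5,6,7 taken -> place at 8.
981 hashes to 6; 6,7,8 taken -> place at 9.
Table: [442, -, -, -, 758, 498, 394, 368, 199, 981, -, -, -]

199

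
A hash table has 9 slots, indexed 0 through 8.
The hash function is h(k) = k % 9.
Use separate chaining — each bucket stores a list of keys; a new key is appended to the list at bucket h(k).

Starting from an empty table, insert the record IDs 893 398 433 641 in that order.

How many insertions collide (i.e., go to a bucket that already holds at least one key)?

2

Insert 893: h=2, bucket 2 empty → new chain.
Insert 398: h=2, bucket 2 nonempty → append to chain.
Insert 433: h=1, bucket 1 empty → new chain.
Insert 641: h=2, bucket 2 nonempty → append to chain.
Final buckets:
0: —
1: 433
2: 893 -> 398 -> 641
3: —
4: —
5: —
6: —
7: —
8: —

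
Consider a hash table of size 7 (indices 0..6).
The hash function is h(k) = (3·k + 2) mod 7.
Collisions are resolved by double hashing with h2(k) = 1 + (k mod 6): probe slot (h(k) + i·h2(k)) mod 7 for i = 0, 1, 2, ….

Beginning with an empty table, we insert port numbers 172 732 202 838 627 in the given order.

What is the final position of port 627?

Insert 172: h=0, slot 0 empty => index 0.
Insert 732: h=0, h2=1, slot 0 occupied => index 1.
Insert 202: h=6, slot 6 empty => index 6.
Insert 838: h=3, slot 3 empty => index 3.
Insert 627: h=0, h2=4, slot 0 occupied => index 4.
Table: [172, 732, ∅, 838, 627, ∅, 202]

4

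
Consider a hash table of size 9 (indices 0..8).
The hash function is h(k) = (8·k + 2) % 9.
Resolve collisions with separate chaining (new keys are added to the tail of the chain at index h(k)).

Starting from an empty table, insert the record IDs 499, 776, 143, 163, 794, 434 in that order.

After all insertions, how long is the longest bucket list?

3

499 → bucket 7
776 → bucket 0
143 → bucket 3
163 → bucket 1
794 → bucket 0 (collision)
434 → bucket 0 (collision)
Final buckets:
0: 776 -> 794 -> 434
1: 163
2: ∅
3: 143
4: ∅
5: ∅
6: ∅
7: 499
8: ∅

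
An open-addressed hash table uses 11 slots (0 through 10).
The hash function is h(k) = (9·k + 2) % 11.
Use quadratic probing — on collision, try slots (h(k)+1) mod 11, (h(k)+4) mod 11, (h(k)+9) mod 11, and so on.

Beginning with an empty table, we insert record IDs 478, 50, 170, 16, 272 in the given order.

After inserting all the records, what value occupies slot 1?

Insert 478: h=3, slot 3 empty -> index 3.
Insert 50: h=1, slot 1 empty -> index 1.
Insert 170: h=3, slot 3 occupied -> index 4.
Insert 16: h=3, slots 3,4 occupied -> index 7.
Insert 272: h=8, slot 8 empty -> index 8.
Table: [∅, 50, ∅, 478, 170, ∅, ∅, 16, 272, ∅, ∅]

50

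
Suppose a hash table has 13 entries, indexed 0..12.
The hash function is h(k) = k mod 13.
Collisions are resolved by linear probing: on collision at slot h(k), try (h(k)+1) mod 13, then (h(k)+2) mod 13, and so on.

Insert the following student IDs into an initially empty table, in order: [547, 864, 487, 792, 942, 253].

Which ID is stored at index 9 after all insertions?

253

547 hashes to 1; slot 1 is free => place at 1.
864 hashes to 6; slot 6 is free => place at 6.
487 hashes to 6; 6 taken => place at 7.
792 hashes to 12; slot 12 is free => place at 12.
942 hashes to 6; 6,7 taken => place at 8.
253 hashes to 6; 6,7,8 taken => place at 9.
Table: [-, 547, -, -, -, -, 864, 487, 942, 253, -, -, 792]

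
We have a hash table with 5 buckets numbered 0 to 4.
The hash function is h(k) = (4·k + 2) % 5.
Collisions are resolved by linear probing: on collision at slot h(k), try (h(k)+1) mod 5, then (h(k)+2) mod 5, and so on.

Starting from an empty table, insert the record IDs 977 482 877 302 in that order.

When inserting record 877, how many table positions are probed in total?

977 hashes to 0; slot 0 is free -> place at 0.
482 hashes to 0; 0 taken -> place at 1.
877 hashes to 0; 0,1 taken -> place at 2.
302 hashes to 0; 0,1,2 taken -> place at 3.
Table: [977, 482, 877, 302, _]

3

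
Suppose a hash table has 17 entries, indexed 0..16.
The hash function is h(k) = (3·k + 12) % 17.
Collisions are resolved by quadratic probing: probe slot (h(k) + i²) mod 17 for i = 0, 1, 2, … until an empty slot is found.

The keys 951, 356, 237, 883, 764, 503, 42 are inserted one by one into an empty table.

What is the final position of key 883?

1

Insert 951: h=9, slot 9 empty => index 9.
Insert 356: h=9, slot 9 occupied => index 10.
Insert 237: h=9, slots 9,10 occupied => index 13.
Insert 883: h=9, slots 9,10,13 occupied => index 1.
Insert 764: h=9, slots 9,10,13,1 occupied => index 8.
Insert 503: h=8, slots 8,9 occupied => index 12.
Insert 42: h=2, slot 2 empty => index 2.
Table: [., 883, 42, ., ., ., ., ., 764, 951, 356, ., 503, 237, ., ., .]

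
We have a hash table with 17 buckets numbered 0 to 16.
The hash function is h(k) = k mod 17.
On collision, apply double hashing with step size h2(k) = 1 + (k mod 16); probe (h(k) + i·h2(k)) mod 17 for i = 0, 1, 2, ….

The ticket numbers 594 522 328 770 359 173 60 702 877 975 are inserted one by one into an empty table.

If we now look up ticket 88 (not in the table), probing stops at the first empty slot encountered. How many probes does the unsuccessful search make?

3

594: h=16 -> slot 16
522: h=12 -> slot 12
328: h=5 -> slot 5
770: h=5, h2=3, probe 5,8 -> slot 8
359: h=2 -> slot 2
173: h=3 -> slot 3
60: h=9 -> slot 9
702: h=5, h2=15, probe 5,3,1 -> slot 1
877: h=10 -> slot 10
975: h=6 -> slot 6
Table: [∅, 702, 359, 173, ∅, 328, 975, ∅, 770, 60, 877, ∅, 522, ∅, ∅, ∅, 594]
Lookup 88: h=3, h2=9, probe 3,12,4 → slot 4 empty, not found.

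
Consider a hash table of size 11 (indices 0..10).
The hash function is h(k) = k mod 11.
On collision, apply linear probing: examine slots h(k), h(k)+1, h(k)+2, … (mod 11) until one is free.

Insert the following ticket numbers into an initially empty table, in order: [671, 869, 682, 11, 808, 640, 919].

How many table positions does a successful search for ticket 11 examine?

671 hashes to 0; slot 0 is free -> place at 0.
869 hashes to 0; 0 taken -> place at 1.
682 hashes to 0; 0,1 taken -> place at 2.
11 hashes to 0; 0,1,2 taken -> place at 3.
808 hashes to 5; slot 5 is free -> place at 5.
640 hashes to 2; 2,3 taken -> place at 4.
919 hashes to 6; slot 6 is free -> place at 6.
Table: [671, 869, 682, 11, 640, 808, 919, ∅, ∅, ∅, ∅]
Lookup 11: h=0, probe 0,1,2,3 → found at 3.

4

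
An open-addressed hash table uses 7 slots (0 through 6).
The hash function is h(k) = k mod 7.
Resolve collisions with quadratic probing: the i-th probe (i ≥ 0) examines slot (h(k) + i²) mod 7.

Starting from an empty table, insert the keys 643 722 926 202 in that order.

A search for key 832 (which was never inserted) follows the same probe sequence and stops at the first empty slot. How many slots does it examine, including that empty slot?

Insert 643: h=6, slot 6 empty -> index 6.
Insert 722: h=1, slot 1 empty -> index 1.
Insert 926: h=2, slot 2 empty -> index 2.
Insert 202: h=6, slot 6 occupied -> index 0.
Table: [202, 722, 926, —, —, —, 643]
Lookup 832: h=6, probe 6,0,3 → slot 3 empty, not found.

3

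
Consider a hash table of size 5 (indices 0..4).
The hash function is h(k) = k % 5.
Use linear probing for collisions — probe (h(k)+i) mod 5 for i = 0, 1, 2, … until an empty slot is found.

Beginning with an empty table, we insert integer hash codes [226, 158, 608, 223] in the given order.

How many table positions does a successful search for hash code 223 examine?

3

226: h=1 → slot 1
158: h=3 → slot 3
608: h=3, probe 3,4 → slot 4
223: h=3, probe 3,4,0 → slot 0
Table: [223, 226, ∅, 158, 608]
Lookup 223: h=3, probe 3,4,0 → found at 0.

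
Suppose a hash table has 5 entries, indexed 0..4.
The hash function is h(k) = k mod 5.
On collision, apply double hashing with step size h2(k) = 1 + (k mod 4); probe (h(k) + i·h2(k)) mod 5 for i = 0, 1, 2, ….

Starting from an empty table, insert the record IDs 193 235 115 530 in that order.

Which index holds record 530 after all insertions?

193: h=3 -> slot 3
235: h=0 -> slot 0
115: h=0, h2=4, probe 0,4 -> slot 4
530: h=0, h2=3, probe 0,3,1 -> slot 1
Table: [235, 530, ∅, 193, 115]

1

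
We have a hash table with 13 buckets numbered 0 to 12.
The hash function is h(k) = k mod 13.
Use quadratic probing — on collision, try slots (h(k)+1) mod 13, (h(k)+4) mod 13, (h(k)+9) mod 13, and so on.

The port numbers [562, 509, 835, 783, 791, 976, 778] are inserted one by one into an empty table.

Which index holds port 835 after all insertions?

4

562: h=3 -> slot 3
509: h=2 -> slot 2
835: h=3, probe 3,4 -> slot 4
783: h=3, probe 3,4,7 -> slot 7
791: h=11 -> slot 11
976: h=1 -> slot 1
778: h=11, probe 11,12 -> slot 12
Table: [∅, 976, 509, 562, 835, ∅, ∅, 783, ∅, ∅, ∅, 791, 778]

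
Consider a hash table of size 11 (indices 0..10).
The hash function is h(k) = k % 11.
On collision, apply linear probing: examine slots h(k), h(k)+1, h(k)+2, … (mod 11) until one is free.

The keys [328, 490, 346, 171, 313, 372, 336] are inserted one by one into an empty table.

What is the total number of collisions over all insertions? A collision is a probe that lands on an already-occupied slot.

10

Insert 328: h=9, slot 9 empty => index 9.
Insert 490: h=6, slot 6 empty => index 6.
Insert 346: h=5, slot 5 empty => index 5.
Insert 171: h=6, slot 6 occupied => index 7.
Insert 313: h=5, slots 5,6,7 occupied => index 8.
Insert 372: h=9, slot 9 occupied => index 10.
Insert 336: h=6, slots 6,7,8,9,10 occupied => index 0.
Table: [336, ., ., ., ., 346, 490, 171, 313, 328, 372]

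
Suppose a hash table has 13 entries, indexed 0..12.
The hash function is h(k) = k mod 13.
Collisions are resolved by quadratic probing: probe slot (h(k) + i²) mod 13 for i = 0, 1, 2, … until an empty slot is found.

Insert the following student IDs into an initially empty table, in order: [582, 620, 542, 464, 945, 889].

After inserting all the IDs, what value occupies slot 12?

945

Insert 582: h=10, slot 10 empty => index 10.
Insert 620: h=9, slot 9 empty => index 9.
Insert 542: h=9, slots 9,10 occupied => index 0.
Insert 464: h=9, slots 9,10,0 occupied => index 5.
Insert 945: h=9, slots 9,10,0,5 occupied => index 12.
Insert 889: h=5, slot 5 occupied => index 6.
Table: [542, ∅, ∅, ∅, ∅, 464, 889, ∅, ∅, 620, 582, ∅, 945]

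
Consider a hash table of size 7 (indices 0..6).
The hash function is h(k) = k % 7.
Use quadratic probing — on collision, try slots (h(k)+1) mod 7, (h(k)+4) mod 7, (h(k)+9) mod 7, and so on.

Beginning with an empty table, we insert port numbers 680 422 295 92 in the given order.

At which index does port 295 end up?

680 hashes to 1; slot 1 is free => place at 1.
422 hashes to 2; slot 2 is free => place at 2.
295 hashes to 1; 1,2 taken => place at 5.
92 hashes to 1; 1,2,5 taken => place at 3.
Table: [_, 680, 422, 92, _, 295, _]

5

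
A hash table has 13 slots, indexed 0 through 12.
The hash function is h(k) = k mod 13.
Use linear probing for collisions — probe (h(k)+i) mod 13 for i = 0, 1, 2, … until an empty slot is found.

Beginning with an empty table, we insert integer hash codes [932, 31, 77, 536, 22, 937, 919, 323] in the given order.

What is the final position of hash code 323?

0

932 hashes to 9; slot 9 is free -> place at 9.
31 hashes to 5; slot 5 is free -> place at 5.
77 hashes to 12; slot 12 is free -> place at 12.
536 hashes to 3; slot 3 is free -> place at 3.
22 hashes to 9; 9 taken -> place at 10.
937 hashes to 1; slot 1 is free -> place at 1.
919 hashes to 9; 9,10 taken -> place at 11.
323 hashes to 11; 11,12 taken -> place at 0.
Table: [323, 937, -, 536, -, 31, -, -, -, 932, 22, 919, 77]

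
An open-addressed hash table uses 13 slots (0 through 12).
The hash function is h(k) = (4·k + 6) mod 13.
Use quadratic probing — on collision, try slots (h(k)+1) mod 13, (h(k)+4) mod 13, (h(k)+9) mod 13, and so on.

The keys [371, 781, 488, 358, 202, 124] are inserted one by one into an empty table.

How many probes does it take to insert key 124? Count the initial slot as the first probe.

371: h=8 → slot 8
781: h=10 → slot 10
488: h=8, probe 8,9 → slot 9
358: h=8, probe 8,9,12 → slot 12
202: h=8, probe 8,9,12,4 → slot 4
124: h=8, probe 8,9,12,4,11 → slot 11
Table: [∅, ∅, ∅, ∅, 202, ∅, ∅, ∅, 371, 488, 781, 124, 358]

5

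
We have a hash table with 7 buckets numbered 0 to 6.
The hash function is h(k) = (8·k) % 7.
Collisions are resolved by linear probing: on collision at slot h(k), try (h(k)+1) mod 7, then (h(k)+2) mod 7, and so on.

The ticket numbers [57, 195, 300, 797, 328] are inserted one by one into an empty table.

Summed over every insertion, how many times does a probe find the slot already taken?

Insert 57: h=1, slot 1 empty => index 1.
Insert 195: h=6, slot 6 empty => index 6.
Insert 300: h=6, slot 6 occupied => index 0.
Insert 797: h=6, slots 6,0,1 occupied => index 2.
Insert 328: h=6, slots 6,0,1,2 occupied => index 3.
Table: [300, 57, 797, 328, ., ., 195]

8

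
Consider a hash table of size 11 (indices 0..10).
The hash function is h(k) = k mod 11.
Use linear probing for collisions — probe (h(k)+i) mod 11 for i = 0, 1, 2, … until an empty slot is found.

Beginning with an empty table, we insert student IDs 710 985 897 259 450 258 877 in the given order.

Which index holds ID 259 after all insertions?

9

710 hashes to 6; slot 6 is free => place at 6.
985 hashes to 6; 6 taken => place at 7.
897 hashes to 6; 6,7 taken => place at 8.
259 hashes to 6; 6,7,8 taken => place at 9.
450 hashes to 10; slot 10 is free => place at 10.
258 hashes to 5; slot 5 is free => place at 5.
877 hashes to 8; 8,9,10 taken => place at 0.
Table: [877, _, _, _, _, 258, 710, 985, 897, 259, 450]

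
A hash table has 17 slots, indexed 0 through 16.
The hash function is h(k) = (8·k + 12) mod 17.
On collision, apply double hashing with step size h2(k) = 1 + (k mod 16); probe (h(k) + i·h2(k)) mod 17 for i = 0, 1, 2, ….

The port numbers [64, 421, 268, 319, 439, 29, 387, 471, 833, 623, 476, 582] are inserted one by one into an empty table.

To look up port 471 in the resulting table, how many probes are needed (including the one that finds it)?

5

64 hashes to 14; slot 14 is free -> place at 14.
421 hashes to 14, h2=6; 14 taken -> place at 3.
268 hashes to 14, h2=13; 14 taken -> place at 10.
319 hashes to 14, h2=16; 14 taken -> place at 13.
439 hashes to 5; slot 5 is free -> place at 5.
29 hashes to 6; slot 6 is free -> place at 6.
387 hashes to 14, h2=4; 14 taken -> place at 1.
471 hashes to 6, h2=8; 6,14,5,13 taken -> place at 4.
833 hashes to 12; slot 12 is free -> place at 12.
623 hashes to 15; slot 15 is free -> place at 15.
476 hashes to 12, h2=13; 12 taken -> place at 8.
582 hashes to 10, h2=7; 10 taken -> place at 0.
Table: [582, 387, —, 421, 471, 439, 29, —, 476, —, 268, —, 833, 319, 64, 623, —]
Lookup 471: h=6, h2=8, probe 6,14,5,13,4 → found at 4.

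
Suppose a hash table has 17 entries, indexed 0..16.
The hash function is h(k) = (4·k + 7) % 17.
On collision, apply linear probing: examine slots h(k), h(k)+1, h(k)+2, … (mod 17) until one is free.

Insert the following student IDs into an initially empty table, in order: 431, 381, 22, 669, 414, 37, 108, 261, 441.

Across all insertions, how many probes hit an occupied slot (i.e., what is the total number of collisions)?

Insert 431: h=14, slot 14 empty => index 14.
Insert 381: h=1, slot 1 empty => index 1.
Insert 22: h=10, slot 10 empty => index 10.
Insert 669: h=14, slot 14 occupied => index 15.
Insert 414: h=14, slots 14,15 occupied => index 16.
Insert 37: h=2, slot 2 empty => index 2.
Insert 108: h=14, slots 14,15,16 occupied => index 0.
Insert 261: h=14, slots 14,15,16,0,1,2 occupied => index 3.
Insert 441: h=3, slot 3 occupied => index 4.
Table: [108, 381, 37, 261, 441, ., ., ., ., ., 22, ., ., ., 431, 669, 414]

13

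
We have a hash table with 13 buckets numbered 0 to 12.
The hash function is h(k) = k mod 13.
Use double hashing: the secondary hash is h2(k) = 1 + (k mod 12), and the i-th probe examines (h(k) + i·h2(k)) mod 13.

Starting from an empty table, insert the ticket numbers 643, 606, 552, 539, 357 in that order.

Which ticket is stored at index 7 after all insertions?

643 hashes to 6; slot 6 is free -> place at 6.
606 hashes to 8; slot 8 is free -> place at 8.
552 hashes to 6, h2=1; 6 taken -> place at 7.
539 hashes to 6, h2=12; 6 taken -> place at 5.
357 hashes to 6, h2=10; 6 taken -> place at 3.
Table: [_, _, _, 357, _, 539, 643, 552, 606, _, _, _, _]

552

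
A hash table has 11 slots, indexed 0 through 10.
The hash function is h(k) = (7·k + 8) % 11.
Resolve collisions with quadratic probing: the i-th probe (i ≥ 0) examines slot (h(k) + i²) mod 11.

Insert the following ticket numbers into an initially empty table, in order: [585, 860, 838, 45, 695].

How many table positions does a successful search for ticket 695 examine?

Insert 585: h=0, slot 0 empty => index 0.
Insert 860: h=0, slot 0 occupied => index 1.
Insert 838: h=0, slots 0,1 occupied => index 4.
Insert 45: h=4, slot 4 occupied => index 5.
Insert 695: h=0, slots 0,1,4 occupied => index 9.
Table: [585, 860, ∅, ∅, 838, 45, ∅, ∅, ∅, 695, ∅]
Lookup 695: h=0, probe 0,1,4,9 → found at 9.

4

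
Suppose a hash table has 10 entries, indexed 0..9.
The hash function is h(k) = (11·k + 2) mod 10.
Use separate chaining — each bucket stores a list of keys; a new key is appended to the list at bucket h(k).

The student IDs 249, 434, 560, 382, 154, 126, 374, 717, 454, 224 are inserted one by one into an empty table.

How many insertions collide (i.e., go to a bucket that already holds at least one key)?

4

249 -> bucket 1
434 -> bucket 6
560 -> bucket 2
382 -> bucket 4
154 -> bucket 6 (collision)
126 -> bucket 8
374 -> bucket 6 (collision)
717 -> bucket 9
454 -> bucket 6 (collision)
224 -> bucket 6 (collision)
Final buckets:
0: _
1: 249
2: 560
3: _
4: 382
5: _
6: 434 -> 154 -> 374 -> 454 -> 224
7: _
8: 126
9: 717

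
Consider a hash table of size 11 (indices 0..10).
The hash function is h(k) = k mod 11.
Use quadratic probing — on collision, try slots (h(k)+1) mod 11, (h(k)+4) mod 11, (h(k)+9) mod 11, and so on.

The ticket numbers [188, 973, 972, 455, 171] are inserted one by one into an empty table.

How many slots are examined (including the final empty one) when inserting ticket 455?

Insert 188: h=1, slot 1 empty => index 1.
Insert 973: h=5, slot 5 empty => index 5.
Insert 972: h=4, slot 4 empty => index 4.
Insert 455: h=4, slots 4,5 occupied => index 8.
Insert 171: h=6, slot 6 empty => index 6.
Table: [., 188, ., ., 972, 973, 171, ., 455, ., .]

3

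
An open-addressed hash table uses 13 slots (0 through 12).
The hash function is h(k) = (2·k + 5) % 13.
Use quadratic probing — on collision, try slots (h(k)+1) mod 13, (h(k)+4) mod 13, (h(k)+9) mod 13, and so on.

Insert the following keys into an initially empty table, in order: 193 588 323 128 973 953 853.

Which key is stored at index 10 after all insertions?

Insert 193: h=1, slot 1 empty => index 1.
Insert 588: h=11, slot 11 empty => index 11.
Insert 323: h=1, slot 1 occupied => index 2.
Insert 128: h=1, slots 1,2 occupied => index 5.
Insert 973: h=1, slots 1,2,5 occupied => index 10.
Insert 953: h=0, slot 0 empty => index 0.
Insert 853: h=8, slot 8 empty => index 8.
Table: [953, 193, 323, ∅, ∅, 128, ∅, ∅, 853, ∅, 973, 588, ∅]

973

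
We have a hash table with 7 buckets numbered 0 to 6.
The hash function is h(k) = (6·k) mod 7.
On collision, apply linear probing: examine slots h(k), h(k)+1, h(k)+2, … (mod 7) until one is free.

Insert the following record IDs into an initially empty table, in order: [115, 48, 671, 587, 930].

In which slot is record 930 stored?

115: h=4 → slot 4
48: h=1 → slot 1
671: h=1, probe 1,2 → slot 2
587: h=1, probe 1,2,3 → slot 3
930: h=1, probe 1,2,3,4,5 → slot 5
Table: [-, 48, 671, 587, 115, 930, -]

5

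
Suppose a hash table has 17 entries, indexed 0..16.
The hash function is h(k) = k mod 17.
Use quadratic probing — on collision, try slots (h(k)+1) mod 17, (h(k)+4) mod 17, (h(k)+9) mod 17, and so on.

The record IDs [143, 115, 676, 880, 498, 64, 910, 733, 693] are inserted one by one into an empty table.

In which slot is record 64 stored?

12

143: h=7 -> slot 7
115: h=13 -> slot 13
676: h=13, probe 13,14 -> slot 14
880: h=13, probe 13,14,0 -> slot 0
498: h=5 -> slot 5
64: h=13, probe 13,14,0,5,12 -> slot 12
910: h=9 -> slot 9
733: h=2 -> slot 2
693: h=13, probe 13,14,0,5,12,4 -> slot 4
Table: [880, _, 733, _, 693, 498, _, 143, _, 910, _, _, 64, 115, 676, _, _]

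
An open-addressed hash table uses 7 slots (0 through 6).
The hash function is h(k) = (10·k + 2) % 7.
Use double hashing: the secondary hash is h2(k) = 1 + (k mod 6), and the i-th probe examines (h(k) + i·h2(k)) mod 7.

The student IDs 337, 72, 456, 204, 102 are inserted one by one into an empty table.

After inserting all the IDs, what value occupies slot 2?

337 hashes to 5; slot 5 is free -> place at 5.
72 hashes to 1; slot 1 is free -> place at 1.
456 hashes to 5, h2=1; 5 taken -> place at 6.
204 hashes to 5, h2=1; 5,6 taken -> place at 0.
102 hashes to 0, h2=1; 0,1 taken -> place at 2.
Table: [204, 72, 102, -, -, 337, 456]

102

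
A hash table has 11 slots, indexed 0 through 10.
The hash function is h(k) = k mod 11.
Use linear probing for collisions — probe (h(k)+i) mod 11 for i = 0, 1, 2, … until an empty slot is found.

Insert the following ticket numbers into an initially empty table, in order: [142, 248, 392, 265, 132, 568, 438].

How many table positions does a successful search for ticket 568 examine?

142: h=10 => slot 10
248: h=6 => slot 6
392: h=7 => slot 7
265: h=1 => slot 1
132: h=0 => slot 0
568: h=7, probe 7,8 => slot 8
438: h=9 => slot 9
Table: [132, 265, ∅, ∅, ∅, ∅, 248, 392, 568, 438, 142]
Lookup 568: h=7, probe 7,8 → found at 8.

2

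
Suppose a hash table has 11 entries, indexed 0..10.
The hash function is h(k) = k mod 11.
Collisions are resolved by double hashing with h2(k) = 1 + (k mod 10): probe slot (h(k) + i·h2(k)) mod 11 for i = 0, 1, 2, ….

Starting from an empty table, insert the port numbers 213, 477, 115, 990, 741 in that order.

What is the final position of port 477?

1

213 hashes to 4; slot 4 is free => place at 4.
477 hashes to 4, h2=8; 4 taken => place at 1.
115 hashes to 5; slot 5 is free => place at 5.
990 hashes to 0; slot 0 is free => place at 0.
741 hashes to 4, h2=2; 4 taken => place at 6.
Table: [990, 477, _, _, 213, 115, 741, _, _, _, _]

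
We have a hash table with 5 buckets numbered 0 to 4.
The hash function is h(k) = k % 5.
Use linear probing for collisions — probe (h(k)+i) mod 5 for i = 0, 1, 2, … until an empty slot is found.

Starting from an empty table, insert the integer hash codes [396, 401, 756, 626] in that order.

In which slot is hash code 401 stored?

2

396 hashes to 1; slot 1 is free => place at 1.
401 hashes to 1; 1 taken => place at 2.
756 hashes to 1; 1,2 taken => place at 3.
626 hashes to 1; 1,2,3 taken => place at 4.
Table: [., 396, 401, 756, 626]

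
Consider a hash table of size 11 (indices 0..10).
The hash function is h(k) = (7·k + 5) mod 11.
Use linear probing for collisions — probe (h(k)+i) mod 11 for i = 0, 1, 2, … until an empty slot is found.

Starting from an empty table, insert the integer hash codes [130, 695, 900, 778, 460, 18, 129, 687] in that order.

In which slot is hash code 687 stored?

9

Insert 130: h=2, slot 2 empty => index 2.
Insert 695: h=8, slot 8 empty => index 8.
Insert 900: h=2, slot 2 occupied => index 3.
Insert 778: h=6, slot 6 empty => index 6.
Insert 460: h=2, slots 2,3 occupied => index 4.
Insert 18: h=10, slot 10 empty => index 10.
Insert 129: h=6, slot 6 occupied => index 7.
Insert 687: h=7, slots 7,8 occupied => index 9.
Table: [—, —, 130, 900, 460, —, 778, 129, 695, 687, 18]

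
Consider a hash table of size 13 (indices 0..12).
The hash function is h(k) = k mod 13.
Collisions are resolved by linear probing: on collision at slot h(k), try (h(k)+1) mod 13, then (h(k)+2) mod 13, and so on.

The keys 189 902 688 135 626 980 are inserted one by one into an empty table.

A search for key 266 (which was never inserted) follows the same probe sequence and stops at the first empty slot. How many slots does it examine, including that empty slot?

4

189 hashes to 7; slot 7 is free -> place at 7.
902 hashes to 5; slot 5 is free -> place at 5.
688 hashes to 12; slot 12 is free -> place at 12.
135 hashes to 5; 5 taken -> place at 6.
626 hashes to 2; slot 2 is free -> place at 2.
980 hashes to 5; 5,6,7 taken -> place at 8.
Table: [∅, ∅, 626, ∅, ∅, 902, 135, 189, 980, ∅, ∅, ∅, 688]
Lookup 266: h=6, probe 6,7,8,9 → slot 9 empty, not found.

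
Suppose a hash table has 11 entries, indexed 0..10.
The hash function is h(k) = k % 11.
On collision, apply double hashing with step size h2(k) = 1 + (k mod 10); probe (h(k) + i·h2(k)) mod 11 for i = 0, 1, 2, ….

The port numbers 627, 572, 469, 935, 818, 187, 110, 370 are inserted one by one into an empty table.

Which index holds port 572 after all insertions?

627: h=0 => slot 0
572: h=0, h2=3, probe 0,3 => slot 3
469: h=7 => slot 7
935: h=0, h2=6, probe 0,6 => slot 6
818: h=4 => slot 4
187: h=0, h2=8, probe 0,8 => slot 8
110: h=0, h2=1, probe 0,1 => slot 1
370: h=7, h2=1, probe 7,8,9 => slot 9
Table: [627, 110, ∅, 572, 818, ∅, 935, 469, 187, 370, ∅]

3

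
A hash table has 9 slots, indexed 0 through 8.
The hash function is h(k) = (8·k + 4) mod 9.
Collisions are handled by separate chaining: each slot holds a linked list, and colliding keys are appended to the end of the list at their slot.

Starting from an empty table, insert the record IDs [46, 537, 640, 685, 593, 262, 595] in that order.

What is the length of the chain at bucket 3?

5

Insert 46: h=3, bucket 3 empty → new chain.
Insert 537: h=7, bucket 7 empty → new chain.
Insert 640: h=3, bucket 3 nonempty → append to chain.
Insert 685: h=3, bucket 3 nonempty → append to chain.
Insert 593: h=5, bucket 5 empty → new chain.
Insert 262: h=3, bucket 3 nonempty → append to chain.
Insert 595: h=3, bucket 3 nonempty → append to chain.
Final buckets:
0: -
1: -
2: -
3: 46 -> 640 -> 685 -> 262 -> 595
4: -
5: 593
6: -
7: 537
8: -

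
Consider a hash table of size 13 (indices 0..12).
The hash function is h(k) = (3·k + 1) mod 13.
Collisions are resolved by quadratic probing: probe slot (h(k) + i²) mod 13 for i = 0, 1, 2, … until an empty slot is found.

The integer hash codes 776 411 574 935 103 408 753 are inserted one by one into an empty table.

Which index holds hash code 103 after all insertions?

1

776 hashes to 2; slot 2 is free -> place at 2.
411 hashes to 12; slot 12 is free -> place at 12.
574 hashes to 7; slot 7 is free -> place at 7.
935 hashes to 11; slot 11 is free -> place at 11.
103 hashes to 11; 11,12,2,7 taken -> place at 1.
408 hashes to 3; slot 3 is free -> place at 3.
753 hashes to 11; 11,12,2,7,1 taken -> place at 10.
Table: [∅, 103, 776, 408, ∅, ∅, ∅, 574, ∅, ∅, 753, 935, 411]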